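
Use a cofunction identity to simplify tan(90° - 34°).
tan(90° - 34°) = cot(34°)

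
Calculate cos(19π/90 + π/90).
cos(19π/90 + π/90) = cos 19π/90 cos π/90 - sin 19π/90 sin π/90 = 0.766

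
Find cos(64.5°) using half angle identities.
cos(64.5°) = √((1 + cos 129°)/2) = 0.4305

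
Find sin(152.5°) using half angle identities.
sin(152.5°) = √((1 - cos 305°)/2) = 0.4617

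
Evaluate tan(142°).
tan(142°) = -0.7813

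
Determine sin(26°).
sin(26°) = 0.4384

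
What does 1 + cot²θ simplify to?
1 + cot²θ = csc²θ (using Pythagorean identity)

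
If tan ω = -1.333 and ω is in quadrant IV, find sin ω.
sin ω = -0.7999 (using tan²ω + 1 = sec²ω)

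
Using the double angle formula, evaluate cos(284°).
cos(284°) = cos²142° - sin²142° = 0.2419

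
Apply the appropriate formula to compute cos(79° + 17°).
cos(79° + 17°) = cos 79° cos 17° - sin 79° sin 17° = -0.1045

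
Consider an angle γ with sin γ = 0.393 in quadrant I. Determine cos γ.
cos γ = √(1 - sin²γ) = 0.9195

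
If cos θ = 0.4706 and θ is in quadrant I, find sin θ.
sin θ = 0.8823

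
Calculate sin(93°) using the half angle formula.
sin(93°) = √((1 - cos 186°)/2) = 0.9986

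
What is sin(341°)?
sin(341°) = -0.3256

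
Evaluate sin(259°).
sin(259°) = -0.9816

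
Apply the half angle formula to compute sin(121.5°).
sin(121.5°) = √((1 - cos 243°)/2) = 0.8526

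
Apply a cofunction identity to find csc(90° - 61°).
csc(90° - 61°) = sec(61°) = 2.063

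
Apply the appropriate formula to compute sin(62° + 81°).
sin(62° + 81°) = sin 62° cos 81° + cos 62° sin 81° = 0.6018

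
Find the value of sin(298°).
sin(298°) = -0.8829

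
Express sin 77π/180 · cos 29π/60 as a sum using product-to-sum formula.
sin 77π/180 cos 29π/60 = (1/2)[sin(77π/180+29π/60) + sin(77π/180-29π/60)]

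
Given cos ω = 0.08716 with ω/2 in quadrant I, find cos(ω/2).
cos(ω/2) = ±√((1 + cos ω)/2); positive since ω/2 ∈ QI, so cos(ω/2) = 0.7373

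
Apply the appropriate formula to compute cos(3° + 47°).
cos(3° + 47°) = cos 3° cos 47° - sin 3° sin 47° = 0.6428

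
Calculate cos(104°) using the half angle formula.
cos(104°) = -√((1 + cos 208°)/2) = -0.2419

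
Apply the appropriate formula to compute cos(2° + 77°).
cos(2° + 77°) = cos 2° cos 77° - sin 2° sin 77° = 0.1908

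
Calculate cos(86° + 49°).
cos(86° + 49°) = cos 86° cos 49° - sin 86° sin 49° = -√2/2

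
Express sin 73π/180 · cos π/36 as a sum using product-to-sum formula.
sin 73π/180 cos π/36 = (1/2)[sin(73π/180+π/36) + sin(73π/180-π/36)]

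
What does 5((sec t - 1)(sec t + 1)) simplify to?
5((sec t - 1)(sec t + 1)) = 5(tan²t) (using Diff. of squares)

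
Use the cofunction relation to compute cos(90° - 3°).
cos(90° - 3°) = sin(3°) = 0.05234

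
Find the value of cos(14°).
cos(14°) = 0.9703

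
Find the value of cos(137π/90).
cos(137π/90) = 0.06976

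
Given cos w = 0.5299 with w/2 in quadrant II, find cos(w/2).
cos(w/2) = ±√((1 + cos w)/2); negative since w/2 ∈ QII, so cos(w/2) = -0.8746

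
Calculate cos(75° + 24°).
cos(75° + 24°) = cos 75° cos 24° - sin 75° sin 24° = -0.1564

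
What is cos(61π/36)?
cos(61π/36) = 0.5736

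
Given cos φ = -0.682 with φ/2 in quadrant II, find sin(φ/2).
sin(φ/2) = ±√((1 - cos φ)/2); positive since φ/2 ∈ QII, so sin(φ/2) = 0.9171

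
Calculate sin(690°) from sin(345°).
sin(690°) = 2 sin 345° cos 345° = -1/2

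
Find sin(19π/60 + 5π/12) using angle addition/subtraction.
sin(19π/60 + 5π/12) = sin 19π/60 cos 5π/12 + cos 19π/60 sin 5π/12 = 0.7431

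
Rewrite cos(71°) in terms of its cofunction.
cos(71°) = sin(90° - 71°) = sin(19°)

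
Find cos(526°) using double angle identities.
cos(526°) = cos²263° - sin²263° = -0.9703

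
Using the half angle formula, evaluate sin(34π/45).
sin(34π/45) = √((1 - cos 68π/45)/2) = 0.6947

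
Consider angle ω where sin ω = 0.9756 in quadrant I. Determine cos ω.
cos ω = √(1 - sin²ω) = 0.2196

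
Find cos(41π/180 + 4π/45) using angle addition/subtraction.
cos(41π/180 + 4π/45) = cos 41π/180 cos 4π/45 - sin 41π/180 sin 4π/45 = 0.5446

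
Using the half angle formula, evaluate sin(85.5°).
sin(85.5°) = √((1 - cos 171°)/2) = 0.9969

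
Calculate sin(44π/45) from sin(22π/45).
sin(44π/45) = 2 sin 22π/45 cos 22π/45 = 0.06976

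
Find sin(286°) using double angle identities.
sin(286°) = 2 sin 143° cos 143° = -0.9613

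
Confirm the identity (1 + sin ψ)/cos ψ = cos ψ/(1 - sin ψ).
LHS = (1 + sin ψ)(1 - sin ψ) / (cos ψ(1 - sin ψ)) = (1 - sin²ψ) / (cos ψ(1 - sin ψ)) = cos²ψ / (cos ψ(1 - sin ψ)) = cos ψ/(1 - sin ψ) = RHS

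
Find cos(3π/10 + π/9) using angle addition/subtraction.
cos(3π/10 + π/9) = cos 3π/10 cos π/9 - sin 3π/10 sin π/9 = 0.2756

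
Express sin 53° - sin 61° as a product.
sin 53° - sin 61° = 2 cos(57°) sin(-4°)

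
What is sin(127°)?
sin(127°) = 0.7986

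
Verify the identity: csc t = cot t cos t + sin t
RHS = cos²t/sin t + sin t = (cos²t + sin²t)/sin t = 1/sin t = csc t = LHS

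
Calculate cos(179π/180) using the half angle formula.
cos(179π/180) = -√((1 + cos 179π/90)/2) = -0.9998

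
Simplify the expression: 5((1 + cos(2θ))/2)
5((1 + cos(2θ))/2) = 5(cos²θ) (using Power reduction)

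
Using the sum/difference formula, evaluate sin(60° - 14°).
sin(60° - 14°) = sin 60° cos 14° - cos 60° sin 14° = 0.7193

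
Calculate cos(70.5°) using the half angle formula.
cos(70.5°) = √((1 + cos 141°)/2) = 0.3338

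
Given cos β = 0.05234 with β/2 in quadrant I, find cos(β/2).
cos(β/2) = ±√((1 + cos β)/2); positive since β/2 ∈ QI, so cos(β/2) = 0.7254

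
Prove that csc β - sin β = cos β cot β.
LHS = 1/sin β - sin β = (1 - sin²β)/sin β = cos²β/sin β = cos β · (cos β/sin β) = cos β cot β = RHS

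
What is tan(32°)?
tan(32°) = 0.6249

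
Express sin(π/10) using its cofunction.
sin(π/10) = cos(π/2 - π/10) = cos(2π/5)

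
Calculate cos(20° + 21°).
cos(20° + 21°) = cos 20° cos 21° - sin 20° sin 21° = 0.7547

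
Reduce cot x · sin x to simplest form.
cot x · sin x = cos x (using Quotient identity)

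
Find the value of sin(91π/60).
sin(91π/60) = -0.9986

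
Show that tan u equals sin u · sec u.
RHS = sin u · (1/cos u) = sin u/cos u = tan u = LHS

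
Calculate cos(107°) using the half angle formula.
cos(107°) = -√((1 + cos 214°)/2) = -0.2924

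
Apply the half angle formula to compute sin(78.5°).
sin(78.5°) = √((1 - cos 157°)/2) = 0.9799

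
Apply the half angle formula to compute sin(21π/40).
sin(21π/40) = √((1 - cos 21π/20)/2) = 0.9969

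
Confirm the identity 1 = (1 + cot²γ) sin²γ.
RHS = csc²γ · sin²γ = (1/sin²γ) · sin²γ = 1 = LHS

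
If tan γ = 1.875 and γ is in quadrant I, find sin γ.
sin γ = 0.8824 (using tan²γ + 1 = sec²γ)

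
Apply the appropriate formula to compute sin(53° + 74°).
sin(53° + 74°) = sin 53° cos 74° + cos 53° sin 74° = 0.7986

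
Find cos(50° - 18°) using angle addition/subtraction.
cos(50° - 18°) = cos 50° cos 18° + sin 50° sin 18° = 0.848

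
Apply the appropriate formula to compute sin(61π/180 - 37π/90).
sin(61π/180 - 37π/90) = sin 61π/180 cos 37π/90 - cos 61π/180 sin 37π/90 = -0.225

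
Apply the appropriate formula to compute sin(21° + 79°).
sin(21° + 79°) = sin 21° cos 79° + cos 21° sin 79° = 0.9848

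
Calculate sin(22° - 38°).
sin(22° - 38°) = sin 22° cos 38° - cos 22° sin 38° = -0.2756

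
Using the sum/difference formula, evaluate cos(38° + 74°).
cos(38° + 74°) = cos 38° cos 74° - sin 38° sin 74° = -0.3746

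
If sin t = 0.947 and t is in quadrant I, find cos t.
cos t = 0.3212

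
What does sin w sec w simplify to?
sin w sec w = tan w (using Reciprocal + quotient)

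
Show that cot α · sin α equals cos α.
LHS = (cos α/sin α) · sin α = cos α = RHS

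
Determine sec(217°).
sec(217°) = -1.252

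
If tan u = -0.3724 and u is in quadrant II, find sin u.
sin u = 0.349 (using tan²u + 1 = sec²u)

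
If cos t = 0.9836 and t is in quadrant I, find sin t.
sin t = 0.1804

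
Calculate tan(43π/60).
tan(43π/60) = -1.235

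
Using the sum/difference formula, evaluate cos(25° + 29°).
cos(25° + 29°) = cos 25° cos 29° - sin 25° sin 29° = 0.5878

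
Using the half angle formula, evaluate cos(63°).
cos(63°) = √((1 + cos 126°)/2) = 0.454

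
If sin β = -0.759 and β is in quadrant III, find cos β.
cos β = -0.6511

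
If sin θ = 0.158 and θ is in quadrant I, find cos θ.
cos θ = 0.9874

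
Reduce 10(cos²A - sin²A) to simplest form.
10(cos²A - sin²A) = 10(cos(2A)) (using Double angle)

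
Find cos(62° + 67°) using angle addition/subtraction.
cos(62° + 67°) = cos 62° cos 67° - sin 62° sin 67° = -0.6293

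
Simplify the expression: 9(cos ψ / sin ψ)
9(cos ψ / sin ψ) = 9(cot ψ) (using Quotient identity)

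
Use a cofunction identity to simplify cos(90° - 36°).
cos(90° - 36°) = sin(36°)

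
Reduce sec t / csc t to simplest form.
sec t / csc t = tan t (using Reciprocal identities)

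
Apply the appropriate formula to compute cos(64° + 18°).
cos(64° + 18°) = cos 64° cos 18° - sin 64° sin 18° = 0.1392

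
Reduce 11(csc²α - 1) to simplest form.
11(csc²α - 1) = 11(cot²α) (using Pythagorean identity)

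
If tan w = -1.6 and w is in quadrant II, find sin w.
sin w = 0.848 (using tan²w + 1 = sec²w)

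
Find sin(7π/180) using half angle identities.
sin(7π/180) = √((1 - cos 7π/90)/2) = 0.1219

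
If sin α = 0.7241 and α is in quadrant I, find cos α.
cos α = 0.6897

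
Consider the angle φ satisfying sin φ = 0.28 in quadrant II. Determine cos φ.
cos φ = ±√(1 - sin²φ) = -0.96 (negative in QII)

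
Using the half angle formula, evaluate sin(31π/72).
sin(31π/72) = √((1 - cos 31π/36)/2) = 0.9763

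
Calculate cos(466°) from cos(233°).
cos(466°) = cos²233° - sin²233° = -0.2756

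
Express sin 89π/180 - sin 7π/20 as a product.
sin 89π/180 - sin 7π/20 = 2 cos(19π/45) sin(13π/180)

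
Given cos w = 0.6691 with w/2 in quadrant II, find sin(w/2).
sin(w/2) = ±√((1 - cos w)/2); positive since w/2 ∈ QII, so sin(w/2) = 0.4068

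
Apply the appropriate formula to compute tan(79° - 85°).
tan(79° - 85°) = (tan 79° - tan 85°)/(1 + tan 79° tan 85°) = -0.1051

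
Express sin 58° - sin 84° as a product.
sin 58° - sin 84° = 2 cos(71°) sin(-13°)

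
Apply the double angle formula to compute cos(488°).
cos(488°) = cos²244° - sin²244° = -0.6157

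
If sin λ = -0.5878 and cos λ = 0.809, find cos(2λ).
cos(2λ) = cos²λ - sin²λ = 0.309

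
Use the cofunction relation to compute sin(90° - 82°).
sin(90° - 82°) = cos(82°) = 0.1392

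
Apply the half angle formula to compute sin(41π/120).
sin(41π/120) = √((1 - cos 41π/60)/2) = 0.8788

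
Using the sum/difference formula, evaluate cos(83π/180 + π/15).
cos(83π/180 + π/15) = cos 83π/180 cos π/15 - sin 83π/180 sin π/15 = -0.08716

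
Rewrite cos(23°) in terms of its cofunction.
cos(23°) = sin(90° - 23°) = sin(67°)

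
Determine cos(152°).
cos(152°) = -0.8829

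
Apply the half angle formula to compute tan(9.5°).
tan(9.5°) = sin 19° / (1 + cos 19°) = 0.1673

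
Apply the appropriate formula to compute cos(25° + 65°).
cos(25° + 65°) = cos 25° cos 65° - sin 25° sin 65° = 0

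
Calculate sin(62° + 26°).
sin(62° + 26°) = sin 62° cos 26° + cos 62° sin 26° = 0.9994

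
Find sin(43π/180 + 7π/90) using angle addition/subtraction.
sin(43π/180 + 7π/90) = sin 43π/180 cos 7π/90 + cos 43π/180 sin 7π/90 = 0.8387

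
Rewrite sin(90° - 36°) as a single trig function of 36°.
sin(90° - 36°) = cos(36°)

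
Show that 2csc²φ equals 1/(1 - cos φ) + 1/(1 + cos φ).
RHS = [(1 + cos φ) + (1 - cos φ)] / [(1 - cos φ)(1 + cos φ)] = 2/(1 - cos²φ) = 2/sin²φ = 2csc²φ = LHS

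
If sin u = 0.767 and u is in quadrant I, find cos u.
cos u = 0.6416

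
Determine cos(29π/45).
cos(29π/45) = -0.4384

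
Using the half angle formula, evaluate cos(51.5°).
cos(51.5°) = √((1 + cos 103°)/2) = 0.6225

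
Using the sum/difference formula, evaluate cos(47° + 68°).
cos(47° + 68°) = cos 47° cos 68° - sin 47° sin 68° = -0.4226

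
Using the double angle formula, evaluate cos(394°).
cos(394°) = 1 - 2sin²197° = 0.829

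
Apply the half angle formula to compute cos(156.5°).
cos(156.5°) = -√((1 + cos 313°)/2) = -0.9171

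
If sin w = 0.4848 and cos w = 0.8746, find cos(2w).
cos(2w) = cos²w - sin²w = 0.5299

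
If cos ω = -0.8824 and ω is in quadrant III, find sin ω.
sin ω = -0.4705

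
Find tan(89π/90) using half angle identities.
tan(89π/90) = sin 89π/45 / (1 + cos 89π/45) = -0.03492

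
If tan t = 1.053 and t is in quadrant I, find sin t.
sin t = 0.7251 (using tan²t + 1 = sec²t)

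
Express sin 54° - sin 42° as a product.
sin 54° - sin 42° = 2 cos(48°) sin(6°)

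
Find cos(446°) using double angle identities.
cos(446°) = cos²223° - sin²223° = 0.06976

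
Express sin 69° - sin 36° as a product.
sin 69° - sin 36° = 2 cos(52.5°) sin(16.5°)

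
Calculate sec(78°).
sec(78°) = 4.81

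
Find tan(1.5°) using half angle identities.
tan(1.5°) = sin 3° / (1 + cos 3°) = 0.02619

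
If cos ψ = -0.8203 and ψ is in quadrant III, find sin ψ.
sin ψ = -0.5719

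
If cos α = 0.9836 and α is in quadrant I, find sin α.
sin α = 0.1804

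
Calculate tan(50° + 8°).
tan(50° + 8°) = (tan 50° + tan 8°)/(1 - tan 50° tan 8°) = 1.6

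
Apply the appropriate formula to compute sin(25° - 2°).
sin(25° - 2°) = sin 25° cos 2° - cos 25° sin 2° = 0.3907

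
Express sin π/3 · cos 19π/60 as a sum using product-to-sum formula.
sin π/3 cos 19π/60 = (1/2)[sin(π/3+19π/60) + sin(π/3-19π/60)]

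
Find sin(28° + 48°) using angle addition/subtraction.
sin(28° + 48°) = sin 28° cos 48° + cos 28° sin 48° = 0.9703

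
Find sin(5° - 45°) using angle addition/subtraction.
sin(5° - 45°) = sin 5° cos 45° - cos 5° sin 45° = -0.6428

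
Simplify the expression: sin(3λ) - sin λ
sin(3λ) - sin λ = 2 cos(2λ) sin λ (using Sum-to-product)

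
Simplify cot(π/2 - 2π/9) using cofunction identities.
cot(π/2 - 2π/9) = tan(2π/9)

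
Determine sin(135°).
sin(135°) = √2/2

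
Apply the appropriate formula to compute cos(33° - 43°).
cos(33° - 43°) = cos 33° cos 43° + sin 33° sin 43° = 0.9848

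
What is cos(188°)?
cos(188°) = -0.9903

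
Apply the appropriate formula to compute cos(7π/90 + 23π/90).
cos(7π/90 + 23π/90) = cos 7π/90 cos 23π/90 - sin 7π/90 sin 23π/90 = 1/2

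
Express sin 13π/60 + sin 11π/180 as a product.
sin 13π/60 + sin 11π/180 = 2 sin(5π/36) cos(7π/90)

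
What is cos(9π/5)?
cos(9π/5) = 0.809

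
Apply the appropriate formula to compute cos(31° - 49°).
cos(31° - 49°) = cos 31° cos 49° + sin 31° sin 49° = 0.9511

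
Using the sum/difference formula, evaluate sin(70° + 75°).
sin(70° + 75°) = sin 70° cos 75° + cos 70° sin 75° = 0.5736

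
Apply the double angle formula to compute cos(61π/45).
cos(61π/45) = 2cos²61π/90 - 1 = -0.4384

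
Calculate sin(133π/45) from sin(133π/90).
sin(133π/45) = 2 sin 133π/90 cos 133π/90 = 0.1392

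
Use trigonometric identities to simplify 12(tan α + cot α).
12(tan α + cot α) = 12(sec α csc α) (using Quotient identities)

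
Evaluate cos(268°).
cos(268°) = -0.0349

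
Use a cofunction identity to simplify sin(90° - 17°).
sin(90° - 17°) = cos(17°)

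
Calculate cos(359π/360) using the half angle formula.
cos(359π/360) = -√((1 + cos 359π/180)/2) = -1.0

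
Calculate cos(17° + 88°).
cos(17° + 88°) = cos 17° cos 88° - sin 17° sin 88° = -(√6-√2)/4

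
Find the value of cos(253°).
cos(253°) = -0.2924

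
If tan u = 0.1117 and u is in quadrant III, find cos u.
cos u = -0.9938 (using tan²u + 1 = sec²u)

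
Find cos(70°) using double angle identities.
cos(70°) = cos²35° - sin²35° = 0.342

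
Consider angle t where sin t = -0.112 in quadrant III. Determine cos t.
cos t = ±√(1 - sin²t) = -0.9937 (negative in QIII)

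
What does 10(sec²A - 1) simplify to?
10(sec²A - 1) = 10(tan²A) (using Pythagorean identity)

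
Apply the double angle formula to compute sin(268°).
sin(268°) = 2 sin 134° cos 134° = -0.9994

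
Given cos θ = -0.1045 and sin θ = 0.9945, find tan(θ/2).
tan(θ/2) = sin θ / (1 + cos θ) = 1.111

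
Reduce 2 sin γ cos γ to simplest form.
2 sin γ cos γ = sin(2γ) (using Double angle)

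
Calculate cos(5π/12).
cos(5π/12) = (√6-√2)/4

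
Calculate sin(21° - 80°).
sin(21° - 80°) = sin 21° cos 80° - cos 21° sin 80° = -0.8572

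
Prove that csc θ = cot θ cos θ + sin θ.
RHS = cos²θ/sin θ + sin θ = (cos²θ + sin²θ)/sin θ = 1/sin θ = csc θ = LHS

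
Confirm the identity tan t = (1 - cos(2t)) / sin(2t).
RHS = 2sin²t / (2 sin t cos t) = sin t/cos t = tan t = LHS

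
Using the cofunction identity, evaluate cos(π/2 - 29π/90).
cos(π/2 - 29π/90) = sin(29π/90) = 0.848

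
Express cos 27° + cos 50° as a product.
cos 27° + cos 50° = 2 cos(38.5°) cos(-11.5°)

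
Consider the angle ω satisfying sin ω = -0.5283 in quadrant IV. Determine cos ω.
cos ω = √(1 - sin²ω) = 0.8491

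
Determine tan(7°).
tan(7°) = 0.1228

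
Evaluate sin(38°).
sin(38°) = 0.6157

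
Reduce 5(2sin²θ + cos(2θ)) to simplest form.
5(2sin²θ + cos(2θ)) = 5 (using Double angle)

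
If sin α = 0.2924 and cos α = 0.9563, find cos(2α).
cos(2α) = cos²α - sin²α = 0.829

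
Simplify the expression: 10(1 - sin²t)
10(1 - sin²t) = 10(cos²t) (using Pythagorean identity)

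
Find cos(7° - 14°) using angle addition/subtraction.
cos(7° - 14°) = cos 7° cos 14° + sin 7° sin 14° = 0.9925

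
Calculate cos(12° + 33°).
cos(12° + 33°) = cos 12° cos 33° - sin 12° sin 33° = √2/2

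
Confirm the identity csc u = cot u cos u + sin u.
RHS = cos²u/sin u + sin u = (cos²u + sin²u)/sin u = 1/sin u = csc u = LHS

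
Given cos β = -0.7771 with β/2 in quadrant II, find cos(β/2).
cos(β/2) = ±√((1 + cos β)/2); negative since β/2 ∈ QII, so cos(β/2) = -0.3338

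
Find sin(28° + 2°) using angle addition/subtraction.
sin(28° + 2°) = sin 28° cos 2° + cos 28° sin 2° = 1/2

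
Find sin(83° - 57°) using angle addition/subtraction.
sin(83° - 57°) = sin 83° cos 57° - cos 83° sin 57° = 0.4384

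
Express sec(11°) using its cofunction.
sec(11°) = csc(90° - 11°) = csc(79°)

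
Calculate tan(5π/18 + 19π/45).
tan(5π/18 + 19π/45) = (tan 5π/18 + tan 19π/45)/(1 - tan 5π/18 tan 19π/45) = -1.376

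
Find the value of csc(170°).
csc(170°) = 5.759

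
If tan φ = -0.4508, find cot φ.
cot φ = 1/tan φ = -2.218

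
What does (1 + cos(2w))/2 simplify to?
(1 + cos(2w))/2 = cos²w (using Power reduction)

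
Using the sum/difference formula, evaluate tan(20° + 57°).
tan(20° + 57°) = (tan 20° + tan 57°)/(1 - tan 20° tan 57°) = 4.331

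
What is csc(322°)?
csc(322°) = -1.624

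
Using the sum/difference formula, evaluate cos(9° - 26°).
cos(9° - 26°) = cos 9° cos 26° + sin 9° sin 26° = 0.9563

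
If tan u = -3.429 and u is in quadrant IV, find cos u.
cos u = 0.28 (using tan²u + 1 = sec²u)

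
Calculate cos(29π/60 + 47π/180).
cos(29π/60 + 47π/180) = cos 29π/60 cos 47π/180 - sin 29π/60 sin 47π/180 = -0.6947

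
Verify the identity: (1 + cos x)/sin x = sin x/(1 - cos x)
RHS = sin x(1 + cos x) / ((1 - cos x)(1 + cos x)) = sin x(1 + cos x) / (1 - cos²x) = sin x(1 + cos x) / sin²x = (1 + cos x)/sin x = LHS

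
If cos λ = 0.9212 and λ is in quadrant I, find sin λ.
sin λ = 0.3891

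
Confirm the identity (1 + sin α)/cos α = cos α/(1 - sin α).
LHS = (1 + sin α)(1 - sin α) / (cos α(1 - sin α)) = (1 - sin²α) / (cos α(1 - sin α)) = cos²α / (cos α(1 - sin α)) = cos α/(1 - sin α) = RHS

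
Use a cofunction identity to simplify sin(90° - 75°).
sin(90° - 75°) = cos(75°)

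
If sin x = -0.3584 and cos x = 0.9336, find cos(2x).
cos(2x) = cos²x - sin²x = 0.7432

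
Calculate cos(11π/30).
cos(11π/30) = 0.4067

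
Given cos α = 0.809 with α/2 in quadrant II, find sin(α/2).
sin(α/2) = ±√((1 - cos α)/2); positive since α/2 ∈ QII, so sin(α/2) = 0.309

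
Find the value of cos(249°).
cos(249°) = -0.3584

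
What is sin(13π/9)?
sin(13π/9) = -0.9848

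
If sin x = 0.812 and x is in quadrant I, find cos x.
cos x = 0.5837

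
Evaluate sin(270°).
sin(270°) = -1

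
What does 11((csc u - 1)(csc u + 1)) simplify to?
11((csc u - 1)(csc u + 1)) = 11(cot²u) (using Diff. of squares)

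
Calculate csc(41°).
csc(41°) = 1.524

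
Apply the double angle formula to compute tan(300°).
tan(300°) = 2 tan 150° / (1 - tan²150°) = -√3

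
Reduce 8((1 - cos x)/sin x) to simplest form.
8((1 - cos x)/sin x) = 8(tan(x/2)) (using Half angle)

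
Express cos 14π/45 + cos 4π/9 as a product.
cos 14π/45 + cos 4π/9 = 2 cos(17π/45) cos(-π/15)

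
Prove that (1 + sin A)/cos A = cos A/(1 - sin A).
LHS = (1 + sin A)(1 - sin A) / (cos A(1 - sin A)) = (1 - sin²A) / (cos A(1 - sin A)) = cos²A / (cos A(1 - sin A)) = cos A/(1 - sin A) = RHS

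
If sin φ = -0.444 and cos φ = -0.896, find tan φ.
tan φ = sin φ / cos φ = 0.4955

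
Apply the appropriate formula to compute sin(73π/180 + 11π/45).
sin(73π/180 + 11π/45) = sin 73π/180 cos 11π/45 + cos 73π/180 sin 11π/45 = 0.891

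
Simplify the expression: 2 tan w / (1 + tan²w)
2 tan w / (1 + tan²w) = sin(2w) (using Double angle)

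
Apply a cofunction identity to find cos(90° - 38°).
cos(90° - 38°) = sin(38°) = 0.6157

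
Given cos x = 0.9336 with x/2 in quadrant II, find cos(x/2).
cos(x/2) = ±√((1 + cos x)/2); negative since x/2 ∈ QII, so cos(x/2) = -0.9833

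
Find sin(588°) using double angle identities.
sin(588°) = 2 sin 294° cos 294° = -0.7431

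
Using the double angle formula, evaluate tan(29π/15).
tan(29π/15) = 2 tan 29π/30 / (1 - tan²29π/30) = -0.2126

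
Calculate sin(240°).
sin(240°) = -√3/2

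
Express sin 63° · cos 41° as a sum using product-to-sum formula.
sin 63° cos 41° = (1/2)[sin(63°+41°) + sin(63°-41°)]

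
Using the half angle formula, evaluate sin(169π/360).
sin(169π/360) = √((1 - cos 169π/180)/2) = 0.9954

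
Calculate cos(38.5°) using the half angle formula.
cos(38.5°) = √((1 + cos 77°)/2) = 0.7826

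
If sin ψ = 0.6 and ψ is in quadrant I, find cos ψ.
cos ψ = 0.8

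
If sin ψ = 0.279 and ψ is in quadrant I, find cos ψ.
cos ψ = 0.9603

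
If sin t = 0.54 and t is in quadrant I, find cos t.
cos t = 0.8417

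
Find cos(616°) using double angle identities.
cos(616°) = cos²308° - sin²308° = -0.2419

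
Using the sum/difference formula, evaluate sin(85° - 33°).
sin(85° - 33°) = sin 85° cos 33° - cos 85° sin 33° = 0.788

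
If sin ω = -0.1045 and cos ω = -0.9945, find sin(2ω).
sin(2ω) = 2 sin ω cos ω = 0.2079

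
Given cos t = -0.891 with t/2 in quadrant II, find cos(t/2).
cos(t/2) = ±√((1 + cos t)/2); negative since t/2 ∈ QII, so cos(t/2) = -0.2335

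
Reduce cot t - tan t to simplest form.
cot t - tan t = 2 cot(2t) (using Double angle)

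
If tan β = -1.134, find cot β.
cot β = 1/tan β = -0.8818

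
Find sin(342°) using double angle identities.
sin(342°) = 2 sin 171° cos 171° = -0.309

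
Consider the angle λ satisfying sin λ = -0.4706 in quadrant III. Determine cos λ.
cos λ = ±√(1 - sin²λ) = -0.8823 (negative in QIII)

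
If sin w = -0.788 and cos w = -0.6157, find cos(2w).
cos(2w) = cos²w - sin²w = -0.2419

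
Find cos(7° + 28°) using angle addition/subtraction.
cos(7° + 28°) = cos 7° cos 28° - sin 7° sin 28° = 0.8192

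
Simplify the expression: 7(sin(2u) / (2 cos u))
7(sin(2u) / (2 cos u)) = 7(sin u) (using Double angle)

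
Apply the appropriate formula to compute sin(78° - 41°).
sin(78° - 41°) = sin 78° cos 41° - cos 78° sin 41° = 0.6018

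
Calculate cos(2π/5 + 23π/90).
cos(2π/5 + 23π/90) = cos 2π/5 cos 23π/90 - sin 2π/5 sin 23π/90 = -0.4695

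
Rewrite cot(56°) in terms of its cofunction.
cot(56°) = tan(90° - 56°) = tan(34°)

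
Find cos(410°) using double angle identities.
cos(410°) = 1 - 2sin²205° = 0.6428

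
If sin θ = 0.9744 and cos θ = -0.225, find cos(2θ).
cos(2θ) = cos²θ - sin²θ = -0.8988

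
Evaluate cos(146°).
cos(146°) = -0.829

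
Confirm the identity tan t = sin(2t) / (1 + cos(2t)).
RHS = 2 sin t cos t / (2cos²t) = sin t/cos t = tan t = LHS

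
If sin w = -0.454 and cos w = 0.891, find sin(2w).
sin(2w) = 2 sin w cos w = -0.809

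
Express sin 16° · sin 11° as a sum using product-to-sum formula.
sin 16° sin 11° = (1/2)[cos(16°-11°) - cos(16°+11°)]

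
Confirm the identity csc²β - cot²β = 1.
LHS = 1/sin²β - cos²β/sin²β = (1 - cos²β)/sin²β = sin²β/sin²β = 1 = RHS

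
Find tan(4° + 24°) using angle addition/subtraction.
tan(4° + 24°) = (tan 4° + tan 24°)/(1 - tan 4° tan 24°) = 0.5317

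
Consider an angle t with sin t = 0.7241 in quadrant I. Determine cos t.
cos t = √(1 - sin²t) = 0.6897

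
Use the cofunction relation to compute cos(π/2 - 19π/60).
cos(π/2 - 19π/60) = sin(19π/60) = 0.8387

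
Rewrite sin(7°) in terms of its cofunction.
sin(7°) = cos(90° - 7°) = cos(83°)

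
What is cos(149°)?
cos(149°) = -0.8572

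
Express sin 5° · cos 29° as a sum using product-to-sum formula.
sin 5° cos 29° = (1/2)[sin(5°+29°) + sin(5°-29°)]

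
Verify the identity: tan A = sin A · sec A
RHS = sin A · (1/cos A) = sin A/cos A = tan A = LHS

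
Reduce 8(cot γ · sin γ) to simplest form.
8(cot γ · sin γ) = 8(cos γ) (using Quotient identity)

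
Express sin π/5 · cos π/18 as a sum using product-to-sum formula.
sin π/5 cos π/18 = (1/2)[sin(π/5+π/18) + sin(π/5-π/18)]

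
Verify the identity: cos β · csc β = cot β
LHS = cos β · (1/sin β) = cos β/sin β = cot β = RHS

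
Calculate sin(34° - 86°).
sin(34° - 86°) = sin 34° cos 86° - cos 34° sin 86° = -0.788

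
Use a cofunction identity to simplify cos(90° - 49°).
cos(90° - 49°) = sin(49°)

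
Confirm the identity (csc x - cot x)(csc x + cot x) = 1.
LHS = csc²x - cot²x = (1 + cot²x) - cot²x = 1 = RHS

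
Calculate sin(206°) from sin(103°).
sin(206°) = 2 sin 103° cos 103° = -0.4384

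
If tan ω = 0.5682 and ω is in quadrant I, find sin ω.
sin ω = 0.494 (using tan²ω + 1 = sec²ω)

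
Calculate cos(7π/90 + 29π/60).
cos(7π/90 + 29π/60) = cos 7π/90 cos 29π/60 - sin 7π/90 sin 29π/60 = -0.1908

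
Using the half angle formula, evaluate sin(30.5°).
sin(30.5°) = √((1 - cos 61°)/2) = 0.5075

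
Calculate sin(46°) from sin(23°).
sin(46°) = 2 sin 23° cos 23° = 0.7193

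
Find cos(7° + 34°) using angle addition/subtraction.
cos(7° + 34°) = cos 7° cos 34° - sin 7° sin 34° = 0.7547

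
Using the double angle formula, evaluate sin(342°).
sin(342°) = 2 sin 171° cos 171° = -0.309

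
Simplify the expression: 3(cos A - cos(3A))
3(cos A - cos(3A)) = 3(2 sin(2A) sin A) (using Sum-to-product)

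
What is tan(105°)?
tan(105°) = -(2+√3)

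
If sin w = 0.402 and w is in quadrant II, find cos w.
cos w = -0.9156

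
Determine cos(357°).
cos(357°) = 0.9986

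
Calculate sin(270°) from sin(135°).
sin(270°) = 2 sin 135° cos 135° = -1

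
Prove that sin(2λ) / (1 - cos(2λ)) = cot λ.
LHS = 2 sin λ cos λ / (2sin²λ) = cos λ/sin λ = cot λ = RHS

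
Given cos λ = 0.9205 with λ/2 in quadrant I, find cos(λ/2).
cos(λ/2) = ±√((1 + cos λ)/2); positive since λ/2 ∈ QI, so cos(λ/2) = 0.9799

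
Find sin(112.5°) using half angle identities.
sin(112.5°) = √((1 - cos 225°)/2) = √(2+√2)/2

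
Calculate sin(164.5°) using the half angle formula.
sin(164.5°) = √((1 - cos 329°)/2) = 0.2672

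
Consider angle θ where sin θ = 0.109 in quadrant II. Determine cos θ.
cos θ = ±√(1 - sin²θ) = -0.994 (negative in QII)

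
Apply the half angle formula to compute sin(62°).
sin(62°) = √((1 - cos 124°)/2) = 0.8829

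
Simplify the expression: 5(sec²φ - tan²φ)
5(sec²φ - tan²φ) = 5 (using Pythagorean identity)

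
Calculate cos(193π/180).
cos(193π/180) = -0.9744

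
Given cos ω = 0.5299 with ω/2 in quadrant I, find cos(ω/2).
cos(ω/2) = ±√((1 + cos ω)/2); positive since ω/2 ∈ QI, so cos(ω/2) = 0.8746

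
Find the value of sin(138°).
sin(138°) = 0.6691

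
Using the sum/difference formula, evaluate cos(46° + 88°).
cos(46° + 88°) = cos 46° cos 88° - sin 46° sin 88° = -0.6947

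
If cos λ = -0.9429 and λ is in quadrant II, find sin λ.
sin λ = 0.3331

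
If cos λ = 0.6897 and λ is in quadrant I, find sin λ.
sin λ = 0.7241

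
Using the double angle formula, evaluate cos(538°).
cos(538°) = 1 - 2sin²269° = -0.9994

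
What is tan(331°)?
tan(331°) = -0.5543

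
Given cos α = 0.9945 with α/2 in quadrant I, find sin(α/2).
sin(α/2) = ±√((1 - cos α)/2); positive since α/2 ∈ QI, so sin(α/2) = 0.05244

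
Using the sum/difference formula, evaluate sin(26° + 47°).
sin(26° + 47°) = sin 26° cos 47° + cos 26° sin 47° = 0.9563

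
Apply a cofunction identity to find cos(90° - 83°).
cos(90° - 83°) = sin(83°) = 0.9925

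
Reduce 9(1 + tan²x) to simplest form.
9(1 + tan²x) = 9(sec²x) (using Pythagorean identity)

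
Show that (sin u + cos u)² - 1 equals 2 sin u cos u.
LHS = sin²u + 2 sin u cos u + cos²u - 1 = (sin²u + cos²u) + 2 sin u cos u - 1 = 1 + 2 sin u cos u - 1 = 2 sin u cos u = RHS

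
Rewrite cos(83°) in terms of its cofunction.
cos(83°) = sin(90° - 83°) = sin(7°)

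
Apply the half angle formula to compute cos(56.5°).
cos(56.5°) = √((1 + cos 113°)/2) = 0.5519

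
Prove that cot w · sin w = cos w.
LHS = (cos w/sin w) · sin w = cos w = RHS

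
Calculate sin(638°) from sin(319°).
sin(638°) = 2 sin 319° cos 319° = -0.9903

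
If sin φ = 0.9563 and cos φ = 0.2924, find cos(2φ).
cos(2φ) = cos²φ - sin²φ = -0.829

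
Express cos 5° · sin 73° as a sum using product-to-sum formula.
cos 5° sin 73° = (1/2)[sin(5°+73°) - sin(5°-73°)]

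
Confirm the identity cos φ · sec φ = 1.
LHS = cos φ · (1/cos φ) = 1 = RHS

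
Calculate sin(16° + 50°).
sin(16° + 50°) = sin 16° cos 50° + cos 16° sin 50° = 0.9135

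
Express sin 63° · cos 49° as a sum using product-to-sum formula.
sin 63° cos 49° = (1/2)[sin(63°+49°) + sin(63°-49°)]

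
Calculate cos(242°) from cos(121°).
cos(242°) = cos²121° - sin²121° = -0.4695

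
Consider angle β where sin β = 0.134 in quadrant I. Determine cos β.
cos β = √(1 - sin²β) = 0.991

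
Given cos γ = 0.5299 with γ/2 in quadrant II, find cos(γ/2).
cos(γ/2) = ±√((1 + cos γ)/2); negative since γ/2 ∈ QII, so cos(γ/2) = -0.8746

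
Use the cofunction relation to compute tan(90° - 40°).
tan(90° - 40°) = cot(40°) = 1.192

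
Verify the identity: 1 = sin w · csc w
RHS = sin w · (1/sin w) = 1 = LHS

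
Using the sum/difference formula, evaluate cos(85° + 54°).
cos(85° + 54°) = cos 85° cos 54° - sin 85° sin 54° = -0.7547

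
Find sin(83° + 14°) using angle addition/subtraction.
sin(83° + 14°) = sin 83° cos 14° + cos 83° sin 14° = 0.9925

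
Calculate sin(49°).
sin(49°) = 0.7547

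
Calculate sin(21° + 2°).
sin(21° + 2°) = sin 21° cos 2° + cos 21° sin 2° = 0.3907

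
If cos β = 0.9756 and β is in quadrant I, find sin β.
sin β = 0.2196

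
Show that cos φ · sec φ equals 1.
LHS = cos φ · (1/cos φ) = 1 = RHS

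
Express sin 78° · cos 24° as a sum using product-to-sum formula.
sin 78° cos 24° = (1/2)[sin(78°+24°) + sin(78°-24°)]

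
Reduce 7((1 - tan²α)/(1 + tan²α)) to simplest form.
7((1 - tan²α)/(1 + tan²α)) = 7(cos(2α)) (using Double angle)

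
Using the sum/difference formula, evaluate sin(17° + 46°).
sin(17° + 46°) = sin 17° cos 46° + cos 17° sin 46° = 0.891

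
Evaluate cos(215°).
cos(215°) = -0.8192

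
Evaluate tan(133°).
tan(133°) = -1.072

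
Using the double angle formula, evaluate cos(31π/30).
cos(31π/30) = cos²31π/60 - sin²31π/60 = -0.9945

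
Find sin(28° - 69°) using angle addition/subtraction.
sin(28° - 69°) = sin 28° cos 69° - cos 28° sin 69° = -0.6561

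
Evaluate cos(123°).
cos(123°) = -0.5446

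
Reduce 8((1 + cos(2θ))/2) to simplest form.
8((1 + cos(2θ))/2) = 8(cos²θ) (using Power reduction)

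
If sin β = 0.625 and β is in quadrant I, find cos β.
cos β = 0.7806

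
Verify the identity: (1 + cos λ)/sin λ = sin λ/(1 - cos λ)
RHS = sin λ(1 + cos λ) / ((1 - cos λ)(1 + cos λ)) = sin λ(1 + cos λ) / (1 - cos²λ) = sin λ(1 + cos λ) / sin²λ = (1 + cos λ)/sin λ = LHS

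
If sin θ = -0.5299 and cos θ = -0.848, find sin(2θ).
sin(2θ) = 2 sin θ cos θ = 0.8987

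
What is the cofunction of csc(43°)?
csc(43°) = sec(90° - 43°) = sec(47°)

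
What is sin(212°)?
sin(212°) = -0.5299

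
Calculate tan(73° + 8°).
tan(73° + 8°) = (tan 73° + tan 8°)/(1 - tan 73° tan 8°) = 6.314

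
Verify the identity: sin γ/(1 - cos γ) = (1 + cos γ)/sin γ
LHS = sin γ(1 + cos γ) / ((1 - cos γ)(1 + cos γ)) = sin γ(1 + cos γ) / (1 - cos²γ) = sin γ(1 + cos γ) / sin²γ = (1 + cos γ)/sin γ = RHS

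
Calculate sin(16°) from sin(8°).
sin(16°) = 2 sin 8° cos 8° = 0.2756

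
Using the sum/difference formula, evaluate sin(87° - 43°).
sin(87° - 43°) = sin 87° cos 43° - cos 87° sin 43° = 0.6947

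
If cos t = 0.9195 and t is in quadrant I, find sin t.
sin t = 0.3931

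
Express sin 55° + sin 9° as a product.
sin 55° + sin 9° = 2 sin(32°) cos(23°)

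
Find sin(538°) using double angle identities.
sin(538°) = 2 sin 269° cos 269° = 0.0349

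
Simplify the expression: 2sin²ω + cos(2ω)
2sin²ω + cos(2ω) = 1 (using Double angle)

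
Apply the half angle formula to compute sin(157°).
sin(157°) = √((1 - cos 314°)/2) = 0.3907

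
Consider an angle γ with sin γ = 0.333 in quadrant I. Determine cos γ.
cos γ = √(1 - sin²γ) = 0.9429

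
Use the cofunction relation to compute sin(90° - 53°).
sin(90° - 53°) = cos(53°) = 0.6018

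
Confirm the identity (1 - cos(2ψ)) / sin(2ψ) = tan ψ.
LHS = 2sin²ψ / (2 sin ψ cos ψ) = sin ψ/cos ψ = tan ψ = RHS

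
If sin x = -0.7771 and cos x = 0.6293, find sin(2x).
sin(2x) = 2 sin x cos x = -0.9781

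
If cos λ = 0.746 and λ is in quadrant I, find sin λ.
sin λ = 0.6659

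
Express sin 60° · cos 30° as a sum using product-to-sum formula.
sin 60° cos 30° = (1/2)[sin(60°+30°) + sin(60°-30°)]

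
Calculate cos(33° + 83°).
cos(33° + 83°) = cos 33° cos 83° - sin 33° sin 83° = -0.4384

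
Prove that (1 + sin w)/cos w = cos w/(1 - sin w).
LHS = (1 + sin w)(1 - sin w) / (cos w(1 - sin w)) = (1 - sin²w) / (cos w(1 - sin w)) = cos²w / (cos w(1 - sin w)) = cos w/(1 - sin w) = RHS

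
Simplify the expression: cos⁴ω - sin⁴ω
cos⁴ω - sin⁴ω = cos(2ω) (using Factoring + double angle)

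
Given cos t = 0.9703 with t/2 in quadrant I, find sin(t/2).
sin(t/2) = ±√((1 - cos t)/2); positive since t/2 ∈ QI, so sin(t/2) = 0.1219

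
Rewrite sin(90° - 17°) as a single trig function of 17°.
sin(90° - 17°) = cos(17°)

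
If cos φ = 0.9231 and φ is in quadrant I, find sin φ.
sin φ = 0.3846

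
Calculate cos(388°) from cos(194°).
cos(388°) = cos²194° - sin²194° = 0.8829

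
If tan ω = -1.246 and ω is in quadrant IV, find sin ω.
sin ω = -0.7799 (using tan²ω + 1 = sec²ω)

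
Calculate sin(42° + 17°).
sin(42° + 17°) = sin 42° cos 17° + cos 42° sin 17° = 0.8572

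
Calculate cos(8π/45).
cos(8π/45) = 0.848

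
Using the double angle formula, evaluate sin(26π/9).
sin(26π/9) = 2 sin 13π/9 cos 13π/9 = 0.342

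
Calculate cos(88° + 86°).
cos(88° + 86°) = cos 88° cos 86° - sin 88° sin 86° = -0.9945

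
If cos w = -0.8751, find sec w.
sec w = 1/cos w = -1.143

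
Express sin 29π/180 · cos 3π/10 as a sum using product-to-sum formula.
sin 29π/180 cos 3π/10 = (1/2)[sin(29π/180+3π/10) + sin(29π/180-3π/10)]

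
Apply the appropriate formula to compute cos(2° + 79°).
cos(2° + 79°) = cos 2° cos 79° - sin 2° sin 79° = 0.1564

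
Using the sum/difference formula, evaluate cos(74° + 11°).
cos(74° + 11°) = cos 74° cos 11° - sin 74° sin 11° = 0.08716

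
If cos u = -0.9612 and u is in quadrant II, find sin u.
sin u = 0.2759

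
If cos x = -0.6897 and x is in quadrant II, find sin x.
sin x = 0.7241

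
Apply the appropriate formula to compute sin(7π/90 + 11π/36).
sin(7π/90 + 11π/36) = sin 7π/90 cos 11π/36 + cos 7π/90 sin 11π/36 = 0.9336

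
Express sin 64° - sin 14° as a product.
sin 64° - sin 14° = 2 cos(39°) sin(25°)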